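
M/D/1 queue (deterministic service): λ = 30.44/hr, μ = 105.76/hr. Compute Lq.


ρ = 30.44/105.76 = 0.2878
M/D/1: Lq = ρ²/(2(1−ρ)) = 0.08284/(2·0.7122) = 0.05816

Final: 0.05816


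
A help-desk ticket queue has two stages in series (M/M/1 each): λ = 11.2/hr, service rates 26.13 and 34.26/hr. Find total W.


Each node sees arrival rate λ = 11.2/hr (tandem ⇒ throughput preserved).
W₁ = 1/(μ₁−λ) = 1/(26.13−11.2) = 0.06698 hr
W₂ = 1/(μ₂−λ) = 1/(34.26−11.2) = 0.04337 hr
W_total = W₁ + W₂ = 0.06698 + 0.04337 = 0.11034 hr

Final: 0.11034 hr


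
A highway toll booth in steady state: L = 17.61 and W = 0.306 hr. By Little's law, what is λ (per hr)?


λ = L/W = 17.61/0.306 = 57.5490 /hr

Final: 57.5490 /hr


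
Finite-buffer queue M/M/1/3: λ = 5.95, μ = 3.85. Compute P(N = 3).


ρ = λ/μ = 5.95/3.85 = 1.5455
P_K = (1−ρ)ρ^K/(1−ρ^(K+1)) = (-0.5455·3.691210)/(1 − 5.704597)
= -2.013387/-4.704597 = 0.427962

Final: 0.427962


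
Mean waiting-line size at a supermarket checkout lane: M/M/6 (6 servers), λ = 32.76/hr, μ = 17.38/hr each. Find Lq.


a = λ/μ = 1.8849; ρ = a/6 = 0.3142
P₀ = 0.151684
Lq = P₀·a^c·ρ / (c!·(1−ρ)²) = 0.151684·44.85024·0.3142/(720·0.47038)
= 0.006310

Final: 0.006310


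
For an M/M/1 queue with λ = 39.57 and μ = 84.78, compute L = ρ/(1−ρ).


ρ = λ/μ = 39.57/84.78 = 0.4667
L = ρ/(1−ρ) = 0.4667/(1 − 0.4667) = 0.4667/0.5333 = 0.8752

Final: 0.8752


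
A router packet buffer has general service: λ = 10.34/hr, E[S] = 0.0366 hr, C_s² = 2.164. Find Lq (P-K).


ρ = λ·E[S] = 10.34·0.0366 = 0.3784
Lq = ρ²(1+C_s²)/(2(1−ρ)) = 0.1432·(1+2.164)/(2·0.6216)
= 0.1432·3.1640/1.2431 = 0.36453

Final: 0.36453


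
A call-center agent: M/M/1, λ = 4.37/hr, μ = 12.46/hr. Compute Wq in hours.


ρ = 4.37/12.46 = 0.3507
Wq = ρ/(μ−λ) = 0.3507/(12.46 − 4.37) = 0.3507/8.09 = 0.04335 hr

Final: 0.04335 hr


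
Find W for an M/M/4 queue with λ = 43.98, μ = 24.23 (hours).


a = 1.8151; ρ = 0.4538; P₀ = 0.159056
Lq = P₀·a^c·ρ/(c!(1−ρ)²) = 0.10941
Wq = Lq/λ = 0.10941/43.98 = 0.002488 hr
W = Wq + 1/μ = 0.002488 + 0.04127 = 0.04376 hr

Final: 0.04376 hr


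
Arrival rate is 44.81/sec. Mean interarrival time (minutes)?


Mean interarrival time = 1/λ = 1/44.81 second = 0.02232 second
In minutes: 0.02232 × 0.0166667 = 0.0003719 min

Final: 0.0003719 min


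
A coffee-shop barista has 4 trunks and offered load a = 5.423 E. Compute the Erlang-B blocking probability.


B(c,a) = (a^c/c!) / Σ_{k=0}^{c} a^k/k!
a^4/4! = 36.036879
Σ terms (k=0..4): 1.00000 + 5.42300 + 14.70446 + 26.58077 + 36.03688 = 83.745114
B = 36.036879/83.745114 = 0.430316

Final: 0.430316


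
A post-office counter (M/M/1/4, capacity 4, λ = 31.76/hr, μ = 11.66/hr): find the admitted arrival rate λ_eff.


ρ = 2.7238; P_K = (1−ρ)ρ^4/(1−ρ^5) = 0.637121
λ_eff = λ(1 − P_K) = 31.76·(1 − 0.637121) = 31.76·0.362879 = 11.5250 /hr

Final: 11.5250 /hr


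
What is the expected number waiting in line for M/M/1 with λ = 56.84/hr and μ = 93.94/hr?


ρ = 56.84/93.94 = 0.6051
Lq = ρ²/(1−ρ) = 0.3661/0.3949 = 0.9270

Final: 0.9270


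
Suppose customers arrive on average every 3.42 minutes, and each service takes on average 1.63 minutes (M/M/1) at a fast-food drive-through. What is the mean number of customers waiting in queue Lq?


λ = 60/3.42 = 17.5439 /hr
μ = 60/1.63 = 36.8098 /hr
ρ = λ/μ = 17.5439/36.8098 = 0.4766
Lq = ρ²/(1−ρ) = 0.2272/0.5234 = 0.4340

Final: 0.4340


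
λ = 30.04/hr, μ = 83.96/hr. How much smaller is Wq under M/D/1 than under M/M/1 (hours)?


ρ = 30.04/83.96 = 0.3578
Wq(M/M/1) = ρ/(μ−λ) = 0.3578/53.92 = 0.006636 hr
Wq(M/D/1) = ρ/(2(μ−λ)) = 0.003318 hr
Savings = 0.006636 − 0.003318 = 0.003318 hr

Final: 0.003318 hr


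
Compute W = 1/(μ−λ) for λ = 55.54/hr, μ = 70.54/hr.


W = 1/(μ−λ) = 1/(70.54 − 55.54) = 1/15.00 = 0.06667 hr

Final: 0.06667 hr


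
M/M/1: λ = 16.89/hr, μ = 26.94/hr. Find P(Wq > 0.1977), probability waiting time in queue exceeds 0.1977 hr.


ρ = 16.89/26.94 = 0.6269
P(Wq > t) = ρ·e^{−(μ−λ)t} = 0.6269·e^{−1.9869}
= 0.6269·0.137122 = 0.085968

Final: 0.085968


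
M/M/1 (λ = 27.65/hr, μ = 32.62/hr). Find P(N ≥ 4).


ρ = 27.65/32.62 = 0.8476
P(N ≥ n) = ρ^n = 0.8476^4 = 0.516232

Final: 0.516232


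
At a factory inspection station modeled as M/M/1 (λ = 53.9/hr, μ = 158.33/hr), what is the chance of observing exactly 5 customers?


ρ = 53.9/158.33 = 0.3404
P_n = (1−ρ)·ρ^n = (1 − 0.3404)·0.3404^5 = 0.6596·0.004572 = 0.003016

Final: 0.003016


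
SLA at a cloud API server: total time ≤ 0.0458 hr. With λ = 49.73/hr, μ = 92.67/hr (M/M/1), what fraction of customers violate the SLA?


W ~ Exponential(μ−λ) for M/M/1.
μ − λ = 92.67 − 49.73 = 42.9400
P(W > t) = e^{−(μ−λ)t} = e^{−1.9667} = 0.139925

Final: 0.139925


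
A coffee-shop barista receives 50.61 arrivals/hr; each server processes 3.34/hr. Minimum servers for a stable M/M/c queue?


Stability requires cμ > λ ⇔ c > λ/μ.
λ/μ = 50.61/3.34 = 15.1527
Minimum integer c = ⌊15.1527⌋ + 1 = 16
Check: 16·3.34 = 53.44 > 50.61, while 15·3.34 = 50.10 ≤ 50.61

Final: 16 servers


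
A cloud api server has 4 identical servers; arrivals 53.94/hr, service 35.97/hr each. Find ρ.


ρ = λ/(cμ) = 53.94/(4·35.97) = 53.94/143.88 = 0.3749

Final: 0.3749


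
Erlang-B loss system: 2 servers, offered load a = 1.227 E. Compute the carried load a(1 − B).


B(2,1.227) = 0.252626 (Erlang-B)
Carried load = a(1 − B) = 1.227·(1 − 0.252626) = 1.227·0.747374 = 0.9170 E

Final: 0.9170 Erlangs


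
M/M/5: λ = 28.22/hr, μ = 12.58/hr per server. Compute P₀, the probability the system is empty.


a = λ/μ = 28.22/12.58 = 2.2432; ρ = a/c = 0.4486
Σ_{k=0}^{4} a^k/k! (terms k=0..4) = 1.00000 + 2.24324 + 2.51607 + 1.88139 + 1.05510 = 8.69580
Tail: a^5/(5!(1−ρ)) = 56.80438/(120·0.5514) = 0.85856
P₀ = 1/(8.69580 + 0.85856) = 1/9.55436 = 0.104664

Final: 0.104664


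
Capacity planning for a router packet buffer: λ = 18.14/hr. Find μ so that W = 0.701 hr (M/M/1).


W = 1/(μ−λ) ⇒ μ − λ = 1/W = 1/0.701 = 1.4265
μ = λ + 1/W = 18.14 + 1.4265 = 19.5665 per hr

Final: 19.5665 /hr


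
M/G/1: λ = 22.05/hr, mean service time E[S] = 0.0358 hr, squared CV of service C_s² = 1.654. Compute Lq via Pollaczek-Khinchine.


ρ = λ·E[S] = 22.05·0.0358 = 0.7894
Lq = ρ²(1+C_s²)/(2(1−ρ)) = 0.6231·(1+1.654)/(2·0.2106)
= 0.6231·2.6540/0.4212 = 3.92622

Final: 3.92622


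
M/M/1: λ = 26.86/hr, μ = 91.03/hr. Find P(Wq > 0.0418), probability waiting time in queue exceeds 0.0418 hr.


ρ = 26.86/91.03 = 0.2951
P(Wq > t) = ρ·e^{−(μ−λ)t} = 0.2951·e^{−2.6823}
= 0.2951·0.068405 = 0.020184

Final: 0.020184


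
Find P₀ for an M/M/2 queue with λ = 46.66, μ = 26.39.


a = λ/μ = 46.66/26.39 = 1.7681; ρ = a/c = 0.8840
Σ_{k=0}^{1} a^k/k! (terms k=0..1) = 1.00000 + 1.76809 = 2.76809
Tail: a^2/(2!(1−ρ)) = 3.12616/(2·0.1160) = 13.48027
P₀ = 1/(2.76809 + 13.48027) = 1/16.24837 = 0.061545

Final: 0.061545


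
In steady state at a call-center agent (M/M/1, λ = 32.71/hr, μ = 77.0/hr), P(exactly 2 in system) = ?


ρ = 32.71/77.0 = 0.4248
P_n = (1−ρ)·ρ^n = (1 − 0.4248)·0.4248^2 = 0.5752·0.180459 = 0.103799

Final: 0.103799


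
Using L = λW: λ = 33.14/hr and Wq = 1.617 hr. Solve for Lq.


Lq = λWq = 33.14·1.617 = 53.5874

Final: 53.5874


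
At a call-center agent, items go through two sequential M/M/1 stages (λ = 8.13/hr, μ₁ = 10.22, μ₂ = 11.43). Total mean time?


Each node sees arrival rate λ = 8.13/hr (tandem ⇒ throughput preserved).
W₁ = 1/(μ₁−λ) = 1/(10.22−8.13) = 0.47847 hr
W₂ = 1/(μ₂−λ) = 1/(11.43−8.13) = 0.30303 hr
W_total = W₁ + W₂ = 0.47847 + 0.30303 = 0.78150 hr

Final: 0.78150 hr


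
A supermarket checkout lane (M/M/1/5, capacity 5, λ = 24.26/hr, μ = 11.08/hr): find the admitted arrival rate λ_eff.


ρ = 2.1895; P_K = (1−ρ)ρ^5/(1−ρ^6) = 0.548257
λ_eff = λ(1 − P_K) = 24.26·(1 − 0.548257) = 24.26·0.451743 = 10.9593 /hr

Final: 10.9593 /hr


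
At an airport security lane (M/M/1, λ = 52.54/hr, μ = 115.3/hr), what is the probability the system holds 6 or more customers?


ρ = 52.54/115.3 = 0.4557
P(N ≥ n) = ρ^n = 0.4557^6 = 0.008953

Final: 0.008953


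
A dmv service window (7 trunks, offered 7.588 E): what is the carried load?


B(7,7.588) = 0.284410 (Erlang-B)
Carried load = a(1 − B) = 7.588·(1 − 0.284410) = 7.588·0.715590 = 5.4299 E

Final: 5.4299 Erlangs


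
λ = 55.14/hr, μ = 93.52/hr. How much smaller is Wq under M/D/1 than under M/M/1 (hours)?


ρ = 55.14/93.52 = 0.5896
Wq(M/M/1) = ρ/(μ−λ) = 0.5896/38.38 = 0.01536 hr
Wq(M/D/1) = ρ/(2(μ−λ)) = 0.007681 hr
Savings = 0.01536 − 0.007681 = 0.007681 hr

Final: 0.007681 hr


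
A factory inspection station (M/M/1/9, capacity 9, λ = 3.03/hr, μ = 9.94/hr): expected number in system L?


ρ = 3.03/9.94 = 0.3048
L = ρ[1 − (K+1)ρ^K + Kρ^(K+1)] / [(1−ρ)(1−ρ^(K+1))]
Numerator: 0.3048·(1 − 10·0.00002273 + 9·0.000006927) = 0.304779
Denominator: (0.6952)·(0.999993) = 0.695166
L = 0.304779/0.695166 = 0.4384

Final: 0.4384


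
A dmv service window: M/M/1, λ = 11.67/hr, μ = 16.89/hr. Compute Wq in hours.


ρ = 11.67/16.89 = 0.6909
Wq = ρ/(μ−λ) = 0.6909/(16.89 − 11.67) = 0.6909/5.22 = 0.1324 hr

Final: 0.1324 hr


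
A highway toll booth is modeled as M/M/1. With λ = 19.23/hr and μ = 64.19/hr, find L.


ρ = λ/μ = 19.23/64.19 = 0.2996
L = ρ/(1−ρ) = 0.2996/(1 − 0.2996) = 0.2996/0.7004 = 0.4277

Final: 0.4277


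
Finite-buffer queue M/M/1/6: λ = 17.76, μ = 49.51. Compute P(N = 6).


ρ = λ/μ = 17.76/49.51 = 0.3587
P_K = (1−ρ)ρ^K/(1−ρ^(K+1)) = (0.6413·0.002131)/(1 − 0.0007643)
= 0.001366/0.999236 = 0.001367

Final: 0.001367


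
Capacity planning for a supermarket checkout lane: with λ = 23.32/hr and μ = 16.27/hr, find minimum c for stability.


Stability requires cμ > λ ⇔ c > λ/μ.
λ/μ = 23.32/16.27 = 1.4333
Minimum integer c = ⌊1.4333⌋ + 1 = 2
Check: 2·16.27 = 32.54 > 23.32, while 1·16.27 = 16.27 ≤ 23.32

Final: 2 servers


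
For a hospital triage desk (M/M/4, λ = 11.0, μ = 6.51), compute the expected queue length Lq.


a = λ/μ = 1.6897; ρ = a/4 = 0.4224
P₀ = 0.181508
Lq = P₀·a^c·ρ / (c!·(1−ρ)²) = 0.181508·8.15167·0.4224/(24·0.33359)
= 0.07807

Final: 0.07807


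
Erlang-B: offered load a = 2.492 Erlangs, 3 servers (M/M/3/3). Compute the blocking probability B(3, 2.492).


B(c,a) = (a^c/c!) / Σ_{k=0}^{c} a^k/k!
a^3/3! = 2.579247
Σ terms (k=0..3): 1.00000 + 2.49200 + 3.10503 + 2.57925 = 9.176279
B = 2.579247/9.176279 = 0.281078

Final: 0.281078


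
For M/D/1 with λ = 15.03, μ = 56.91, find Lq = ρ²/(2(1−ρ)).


ρ = 15.03/56.91 = 0.2641
M/D/1: Lq = ρ²/(2(1−ρ)) = 0.06975/(2·0.7359) = 0.04739

Final: 0.04739


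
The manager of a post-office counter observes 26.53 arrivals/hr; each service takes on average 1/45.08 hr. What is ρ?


ρ = λ/μ = 26.53/45.08 = 0.5885

Final: 0.5885


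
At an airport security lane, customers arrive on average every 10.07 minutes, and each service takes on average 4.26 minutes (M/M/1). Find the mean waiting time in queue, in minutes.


λ = 60/10.07 = 5.9583 /hr
μ = 60/4.26 = 14.0845 /hr
ρ = λ/μ = 5.9583/14.0845 = 0.4230
Wq = ρ/(μ−λ) = 0.4230/(14.0845−5.9583) = 0.05206 hr
In minutes: 0.05206·60 = 3.124 min

Final: 3.124 min


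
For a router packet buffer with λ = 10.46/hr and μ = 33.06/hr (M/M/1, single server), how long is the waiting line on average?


ρ = 10.46/33.06 = 0.3164
Lq = ρ²/(1−ρ) = 0.1001/0.6836 = 0.1464

Final: 0.1464


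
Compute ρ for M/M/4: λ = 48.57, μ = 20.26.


ρ = λ/(cμ) = 48.57/(4·20.26) = 48.57/81.04 = 0.5993

Final: 0.5993


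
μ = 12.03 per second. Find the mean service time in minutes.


Mean service time = 1/μ = 1/12.03 second = 0.08313 second
In minutes: 0.08313 × 0.0166667 = 0.001385 min

Final: 0.001385 min


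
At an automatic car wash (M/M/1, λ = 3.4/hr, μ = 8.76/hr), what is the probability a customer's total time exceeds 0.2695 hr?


W ~ Exponential(μ−λ) for M/M/1.
μ − λ = 8.76 − 3.4 = 5.3600
P(W > t) = e^{−(μ−λ)t} = e^{−1.4445} = 0.235859

Final: 0.235859


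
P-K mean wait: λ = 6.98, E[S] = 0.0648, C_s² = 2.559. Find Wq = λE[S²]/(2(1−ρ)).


ρ = λ·E[S] = 6.98·0.0648 = 0.4523
E[S²] = E[S]²(1+C_s²) = 0.0648²·(1+2.559) = 0.014944
Wq = λ·E[S²]/(2(1−ρ)) = 6.98·0.014944/(2·0.5477) = 0.09523 hr

Final: 0.09523 hr


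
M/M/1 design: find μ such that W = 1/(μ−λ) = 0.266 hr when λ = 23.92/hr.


W = 1/(μ−λ) ⇒ μ − λ = 1/W = 1/0.266 = 3.7594
μ = λ + 1/W = 23.92 + 3.7594 = 27.6794 per hr

Final: 27.6794 /hr


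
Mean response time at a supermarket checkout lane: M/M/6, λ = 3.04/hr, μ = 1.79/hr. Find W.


a = 1.6983; ρ = 0.2831; P₀ = 0.182891
Lq = P₀·a^c·ρ/(c!(1−ρ)²) = 0.003356
Wq = Lq/λ = 0.003356/3.04 = 0.001104 hr
W = Wq + 1/μ = 0.001104 + 0.55866 = 0.55976 hr

Final: 0.55976 hr


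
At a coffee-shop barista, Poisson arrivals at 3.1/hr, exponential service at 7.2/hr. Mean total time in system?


W = 1/(μ−λ) = 1/(7.2 − 3.1) = 1/4.10 = 0.2439 hr

Final: 0.2439 hr


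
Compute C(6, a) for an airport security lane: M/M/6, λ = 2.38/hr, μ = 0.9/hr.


a = λ/μ = 2.6444; ρ = a/6 = 0.4407
P₀ = 0.070483 (from M/M/c formula)
C(c,a) = [a^c/(c!(1−ρ))]·P₀ = [341.98471/(720·0.5593)]·0.070483
= 0.84930·0.070483 = 0.059862

Final: 0.059862


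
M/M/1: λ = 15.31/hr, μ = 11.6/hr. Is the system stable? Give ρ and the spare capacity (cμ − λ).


Total capacity cμ = 1·11.6 = 11.60/hr
ρ = λ/(cμ) = 15.31/11.60 = 1.3198
Stable ⇔ ρ < 1: NO
Spare capacity = cμ − λ = 11.60 − 15.31 = -3.71/hr

Final: ρ = 1.3198; unstable; margin = -3.71/hr


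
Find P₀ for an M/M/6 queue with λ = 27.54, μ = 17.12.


a = λ/μ = 27.54/17.12 = 1.6086; ρ = a/c = 0.2681
Σ_{k=0}^{5} a^k/k! (terms k=0..5) = 1.00000 + 1.60864 + 1.29387 + 0.69379 + 0.27902 + 0.08977 = 4.96509
Tail: a^6/(6!(1−ρ)) = 17.32850/(720·0.7319) = 0.03288
P₀ = 1/(4.96509 + 0.03288) = 1/4.99797 = 0.200081

Final: 0.200081


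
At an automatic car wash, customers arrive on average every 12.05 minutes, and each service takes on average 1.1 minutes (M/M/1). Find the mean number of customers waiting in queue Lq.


λ = 60/12.05 = 4.9793 /hr
μ = 60/1.1 = 54.5455 /hr
ρ = λ/μ = 4.9793/54.5455 = 0.09129
Lq = ρ²/(1−ρ) = 0.008333/0.9087 = 0.009170

Final: 0.009170


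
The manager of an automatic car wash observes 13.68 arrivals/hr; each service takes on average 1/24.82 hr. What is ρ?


ρ = λ/μ = 13.68/24.82 = 0.5512

Final: 0.5512


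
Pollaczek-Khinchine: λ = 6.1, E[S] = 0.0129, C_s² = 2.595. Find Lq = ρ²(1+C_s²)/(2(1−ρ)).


ρ = λ·E[S] = 6.1·0.0129 = 0.07869
Lq = ρ²(1+C_s²)/(2(1−ρ)) = 0.006192·(1+2.595)/(2·0.9213)
= 0.006192·3.5950/1.8426 = 0.01208

Final: 0.01208


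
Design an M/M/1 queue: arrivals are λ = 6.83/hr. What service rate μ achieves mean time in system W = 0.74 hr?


W = 1/(μ−λ) ⇒ μ − λ = 1/W = 1/0.74 = 1.3514
μ = λ + 1/W = 6.83 + 1.3514 = 8.1814 per hr

Final: 8.1814 /hr


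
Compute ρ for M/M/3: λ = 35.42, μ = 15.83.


ρ = λ/(cμ) = 35.42/(3·15.83) = 35.42/47.49 = 0.7458

Final: 0.7458


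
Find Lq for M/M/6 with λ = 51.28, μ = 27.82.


a = λ/μ = 1.8433; ρ = a/6 = 0.3072
P₀ = 0.158155
Lq = P₀·a^c·ρ / (c!·(1−ρ)²) = 0.158155·39.22341·0.3072/(720·0.47995)
= 0.005515

Final: 0.005515


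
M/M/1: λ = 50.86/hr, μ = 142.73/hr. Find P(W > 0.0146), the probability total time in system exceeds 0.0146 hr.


W ~ Exponential(μ−λ) for M/M/1.
μ − λ = 142.73 − 50.86 = 91.8700
P(W > t) = e^{−(μ−λ)t} = e^{−1.3413} = 0.261505

Final: 0.261505


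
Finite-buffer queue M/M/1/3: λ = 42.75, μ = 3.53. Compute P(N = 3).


ρ = λ/μ = 42.75/3.53 = 12.1105
P_K = (1−ρ)ρ^K/(1−ρ^(K+1)) = (-11.1105·1776.168816)/(1 − 21510.259745)
= -19734.090929/-21509.259745 = 0.917470

Final: 0.917470


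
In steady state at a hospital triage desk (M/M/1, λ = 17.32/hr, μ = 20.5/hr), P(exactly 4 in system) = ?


ρ = 17.32/20.5 = 0.8449
P_n = (1−ρ)·ρ^n = (1 − 0.8449)·0.8449^4 = 0.1551·0.509537 = 0.079040

Final: 0.079040


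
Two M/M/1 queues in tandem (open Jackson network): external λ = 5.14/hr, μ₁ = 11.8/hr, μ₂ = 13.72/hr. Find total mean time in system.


Each node sees arrival rate λ = 5.14/hr (tandem ⇒ throughput preserved).
W₁ = 1/(μ₁−λ) = 1/(11.8−5.14) = 0.15015 hr
W₂ = 1/(μ₂−λ) = 1/(13.72−5.14) = 0.11655 hr
W_total = W₁ + W₂ = 0.15015 + 0.11655 = 0.26670 hr

Final: 0.26670 hr


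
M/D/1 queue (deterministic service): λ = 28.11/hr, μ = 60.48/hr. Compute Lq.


ρ = 28.11/60.48 = 0.4648
M/D/1: Lq = ρ²/(2(1−ρ)) = 0.2160/(2·0.5352) = 0.20181

Final: 0.20181


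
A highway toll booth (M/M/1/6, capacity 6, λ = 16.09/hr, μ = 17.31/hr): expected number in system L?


ρ = 16.09/17.31 = 0.9295
L = ρ[1 − (K+1)ρ^K + Kρ^(K+1)] / [(1−ρ)(1−ρ^(K+1))]
Numerator: 0.9295·(1 − 7·0.644991 + 6·0.599533) = 0.076459
Denominator: (0.07048)·(0.400467) = 0.028225
L = 0.076459/0.028225 = 2.7089

Final: 2.7089


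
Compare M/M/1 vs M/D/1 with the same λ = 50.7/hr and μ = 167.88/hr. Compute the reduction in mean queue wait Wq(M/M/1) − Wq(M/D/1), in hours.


ρ = 50.7/167.88 = 0.3020
Wq(M/M/1) = ρ/(μ−λ) = 0.3020/117.18 = 0.002577 hr
Wq(M/D/1) = ρ/(2(μ−λ)) = 0.001289 hr
Savings = 0.002577 − 0.001289 = 0.001289 hr

Final: 0.001289 hr


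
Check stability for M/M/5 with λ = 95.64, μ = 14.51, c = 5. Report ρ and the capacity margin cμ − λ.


Total capacity cμ = 5·14.51 = 72.55/hr
ρ = λ/(cμ) = 95.64/72.55 = 1.3183
Stable ⇔ ρ < 1: NO
Spare capacity = cμ − λ = 72.55 − 95.64 = -23.09/hr

Final: ρ = 1.3183; unstable; margin = -23.09/hr


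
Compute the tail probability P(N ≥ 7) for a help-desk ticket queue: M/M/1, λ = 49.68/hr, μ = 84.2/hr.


ρ = 49.68/84.2 = 0.5900
P(N ≥ n) = ρ^n = 0.5900^7 = 0.024894

Final: 0.024894


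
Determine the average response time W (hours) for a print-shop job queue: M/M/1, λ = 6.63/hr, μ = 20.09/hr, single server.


W = 1/(μ−λ) = 1/(20.09 − 6.63) = 1/13.46 = 0.07429 hr

Final: 0.07429 hr


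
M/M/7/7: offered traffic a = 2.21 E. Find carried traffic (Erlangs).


B(7,2.21) = 0.005616 (Erlang-B)
Carried load = a(1 − B) = 2.21·(1 − 0.005616) = 2.21·0.994384 = 2.1976 E

Final: 2.1976 Erlangs


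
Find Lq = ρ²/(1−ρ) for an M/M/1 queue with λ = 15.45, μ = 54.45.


ρ = 15.45/54.45 = 0.2837
Lq = ρ²/(1−ρ) = 0.08051/0.7163 = 0.1124

Final: 0.1124


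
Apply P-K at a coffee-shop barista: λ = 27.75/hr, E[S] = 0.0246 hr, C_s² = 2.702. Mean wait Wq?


ρ = λ·E[S] = 27.75·0.0246 = 0.6826
E[S²] = E[S]²(1+C_s²) = 0.0246²·(1+2.702) = 0.002240
Wq = λ·E[S²]/(2(1−ρ)) = 27.75·0.002240/(2·0.3174) = 0.09795 hr

Final: 0.09795 hr


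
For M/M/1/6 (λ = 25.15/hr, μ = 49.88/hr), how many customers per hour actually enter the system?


ρ = 0.5042; P_K = (1−ρ)ρ^6/(1−ρ^7) = 0.008214
λ_eff = λ(1 − P_K) = 25.15·(1 − 0.008214) = 25.15·0.991786 = 24.9434 /hr

Final: 24.9434 /hr


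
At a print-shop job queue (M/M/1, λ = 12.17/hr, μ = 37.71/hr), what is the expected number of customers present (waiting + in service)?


ρ = λ/μ = 12.17/37.71 = 0.3227
L = ρ/(1−ρ) = 0.3227/(1 − 0.3227) = 0.3227/0.6773 = 0.4765

Final: 0.4765


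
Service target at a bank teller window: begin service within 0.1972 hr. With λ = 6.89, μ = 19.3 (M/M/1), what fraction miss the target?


ρ = 6.89/19.3 = 0.3570
P(Wq > t) = ρ·e^{−(μ−λ)t} = 0.3570·e^{−2.4473}
= 0.3570·0.086531 = 0.030891

Final: 0.030891


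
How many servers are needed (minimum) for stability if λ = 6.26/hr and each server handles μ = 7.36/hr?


Stability requires cμ > λ ⇔ c > λ/μ.
λ/μ = 6.26/7.36 = 0.8505
Minimum integer c = ⌊0.8505⌋ + 1 = 1
Check: 1·7.36 = 7.36 > 6.26, while 0·7.36 = 0.00 ≤ 6.26

Final: 1 servers


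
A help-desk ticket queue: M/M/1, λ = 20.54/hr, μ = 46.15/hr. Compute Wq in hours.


ρ = 20.54/46.15 = 0.4451
Wq = ρ/(μ−λ) = 0.4451/(46.15 − 20.54) = 0.4451/25.61 = 0.01738 hr

Final: 0.01738 hr


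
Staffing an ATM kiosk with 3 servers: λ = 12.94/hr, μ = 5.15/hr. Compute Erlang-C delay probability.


a = λ/μ = 2.5126; ρ = a/3 = 0.8375
P₀ = 0.043586 (from M/M/c formula)
C(c,a) = [a^c/(c!(1−ρ))]·P₀ = [15.86285/(6·0.1625)]·0.043586
= 16.27364·0.043586 = 0.709311

Final: 0.709311


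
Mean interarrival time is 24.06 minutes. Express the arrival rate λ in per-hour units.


λ = 1/(interarrival time) in consistent units.
1 hour = 60 min, so λ = 60/24.06 = 2.4938 per hour

Final: 2.4938 /hr


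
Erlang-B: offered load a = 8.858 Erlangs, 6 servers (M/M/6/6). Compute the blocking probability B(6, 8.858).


B(c,a) = (a^c/c!) / Σ_{k=0}^{c} a^k/k!
a^6/6! = 670.936717
Σ terms (k=0..6): 1.00000 + 8.85800 + 39.23208 + 115.83926 + 256.52604 + 454.46154 + 670.93672 = 1546.853641
B = 670.936717/1546.853641 = 0.433743

Final: 0.433743


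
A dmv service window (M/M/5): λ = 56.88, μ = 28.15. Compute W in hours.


a = 2.0206; ρ = 0.4041; P₀ = 0.131534
Lq = P₀·a^c·ρ/(c!(1−ρ)²) = 0.04202
Wq = Lq/λ = 0.04202/56.88 = 0.0007387 hr
W = Wq + 1/μ = 0.0007387 + 0.03552 = 0.03626 hr

Final: 0.03626 hr


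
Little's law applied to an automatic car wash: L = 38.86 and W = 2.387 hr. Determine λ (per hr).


λ = L/W = 38.86/2.387 = 16.2798 /hr

Final: 16.2798 /hr


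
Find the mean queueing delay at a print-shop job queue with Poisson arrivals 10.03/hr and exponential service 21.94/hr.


ρ = 10.03/21.94 = 0.4572
Wq = ρ/(μ−λ) = 0.4572/(21.94 − 10.03) = 0.4572/11.91 = 0.03838 hr

Final: 0.03838 hr


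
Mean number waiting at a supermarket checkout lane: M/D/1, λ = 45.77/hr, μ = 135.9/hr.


ρ = 45.77/135.9 = 0.3368
M/D/1: Lq = ρ²/(2(1−ρ)) = 0.1134/(2·0.6632) = 0.08552

Final: 0.08552


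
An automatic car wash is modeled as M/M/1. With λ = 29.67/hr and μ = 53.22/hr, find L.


ρ = λ/μ = 29.67/53.22 = 0.5575
L = ρ/(1−ρ) = 0.5575/(1 − 0.5575) = 0.5575/0.4425 = 1.2599

Final: 1.2599


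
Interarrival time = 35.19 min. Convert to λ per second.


λ = 1/(interarrival time) in consistent units.
1 second = 0.0166667 min, so λ = 0.0166667/35.19 = 0.0004736 per second

Final: 0.0004736 /sec


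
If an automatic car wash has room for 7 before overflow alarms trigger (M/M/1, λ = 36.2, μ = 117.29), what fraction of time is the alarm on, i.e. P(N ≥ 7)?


ρ = 36.2/117.29 = 0.3086
P(N ≥ n) = ρ^n = 0.3086^7 = 0.0002668

Final: 0.0002668


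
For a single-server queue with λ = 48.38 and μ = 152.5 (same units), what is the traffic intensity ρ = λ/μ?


ρ = λ/μ = 48.38/152.5 = 0.3172

Final: 0.3172


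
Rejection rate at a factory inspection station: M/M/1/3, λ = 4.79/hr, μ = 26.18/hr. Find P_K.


ρ = λ/μ = 4.79/26.18 = 0.1830
P_K = (1−ρ)ρ^K/(1−ρ^(K+1)) = (0.8170·0.006125)/(1 − 0.001121)
= 0.005004/0.998879 = 0.005010

Final: 0.005010


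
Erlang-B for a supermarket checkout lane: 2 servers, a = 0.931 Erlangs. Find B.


B(c,a) = (a^c/c!) / Σ_{k=0}^{c} a^k/k!
a^2/2! = 0.433381
Σ terms (k=0..2): 1.00000 + 0.93100 + 0.43338 = 2.364381
B = 0.433381/2.364381 = 0.183296

Final: 0.183296


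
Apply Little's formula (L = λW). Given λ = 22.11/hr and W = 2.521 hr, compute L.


L = λW = 22.11·2.521 = 55.7393

Final: 55.7393


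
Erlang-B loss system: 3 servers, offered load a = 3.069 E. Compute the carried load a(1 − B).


B(3,3.069) = 0.354345 (Erlang-B)
Carried load = a(1 − B) = 3.069·(1 − 0.354345) = 3.069·0.645655 = 1.9815 E

Final: 1.9815 Erlangs


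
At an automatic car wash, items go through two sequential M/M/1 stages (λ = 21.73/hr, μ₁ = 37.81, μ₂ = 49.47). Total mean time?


Each node sees arrival rate λ = 21.73/hr (tandem ⇒ throughput preserved).
W₁ = 1/(μ₁−λ) = 1/(37.81−21.73) = 0.06219 hr
W₂ = 1/(μ₂−λ) = 1/(49.47−21.73) = 0.03605 hr
W_total = W₁ + W₂ = 0.06219 + 0.03605 = 0.09824 hr

Final: 0.09824 hr


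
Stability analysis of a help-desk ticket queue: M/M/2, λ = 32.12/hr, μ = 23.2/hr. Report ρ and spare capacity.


Total capacity cμ = 2·23.2 = 46.40/hr
ρ = λ/(cμ) = 32.12/46.40 = 0.6922
Stable ⇔ ρ < 1: YES
Spare capacity = cμ − λ = 46.40 − 32.12 = 14.28/hr

Final: ρ = 0.6922; stable; margin = 14.28/hr


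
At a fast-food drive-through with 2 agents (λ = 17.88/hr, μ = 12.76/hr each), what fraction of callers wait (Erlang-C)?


a = λ/μ = 1.4013; ρ = a/2 = 0.7006
P₀ = 0.176037 (from M/M/c formula)
C(c,a) = [a^c/(c!(1−ρ))]·P₀ = [1.96351/(2·0.2994)]·0.176037
= 3.27937·0.176037 = 0.577291

Final: 0.577291


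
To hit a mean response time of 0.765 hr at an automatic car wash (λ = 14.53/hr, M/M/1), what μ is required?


W = 1/(μ−λ) ⇒ μ − λ = 1/W = 1/0.765 = 1.3072
μ = λ + 1/W = 14.53 + 1.3072 = 15.8372 per hr

Final: 15.8372 /hr


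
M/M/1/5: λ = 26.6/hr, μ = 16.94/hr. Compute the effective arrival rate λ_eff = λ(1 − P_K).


ρ = 1.5702; P_K = (1−ρ)ρ^5/(1−ρ^6) = 0.389116
λ_eff = λ(1 − P_K) = 26.6·(1 − 0.389116) = 26.6·0.610884 = 16.2495 /hr

Final: 16.2495 /hr


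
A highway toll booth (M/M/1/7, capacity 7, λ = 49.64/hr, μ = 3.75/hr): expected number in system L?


ρ = 49.64/3.75 = 13.2373
L = ρ[1 − (K+1)ρ^K + Kρ^(K+1)] / [(1−ρ)(1−ρ^(K+1))]
Numerator: 13.2373·(1 − 8·71220256.867123 + 7·942766280.235735) = 79815850319.701645
Denominator: (-12.2373)·(-942766279.235735) = 11536945214.434101
L = 79815850319.701645/11536945214.434101 = 6.9183

Final: 6.9183


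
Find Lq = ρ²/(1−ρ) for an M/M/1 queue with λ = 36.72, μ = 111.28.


ρ = 36.72/111.28 = 0.3300
Lq = ρ²/(1−ρ) = 0.1089/0.6700 = 0.1625

Final: 0.1625


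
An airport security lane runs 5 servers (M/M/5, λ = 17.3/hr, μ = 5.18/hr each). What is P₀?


a = λ/μ = 17.3/5.18 = 3.3398; ρ = a/c = 0.6680
Σ_{k=0}^{4} a^k/k! (terms k=0..4) = 1.00000 + 3.33977 + 5.57703 + 6.20866 + 5.18387 = 21.30932
Tail: a^5/(5!(1−ρ)) = 415.51023/(120·0.3320) = 10.42802
P₀ = 1/(21.30932 + 10.42802) = 1/31.73734 = 0.031509

Final: 0.031509


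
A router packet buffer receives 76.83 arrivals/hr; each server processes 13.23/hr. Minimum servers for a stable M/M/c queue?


Stability requires cμ > λ ⇔ c > λ/μ.
λ/μ = 76.83/13.23 = 5.8073
Minimum integer c = ⌊5.8073⌋ + 1 = 6
Check: 6·13.23 = 79.38 > 76.83, while 5·13.23 = 66.15 ≤ 76.83

Final: 6 servers


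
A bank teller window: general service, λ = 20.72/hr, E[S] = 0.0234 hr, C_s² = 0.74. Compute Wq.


ρ = λ·E[S] = 20.72·0.0234 = 0.4848
E[S²] = E[S]²(1+C_s²) = 0.0234²·(1+0.74) = 0.0009528
Wq = λ·E[S²]/(2(1−ρ)) = 20.72·0.0009528/(2·0.5152) = 0.01916 hr

Final: 0.01916 hr


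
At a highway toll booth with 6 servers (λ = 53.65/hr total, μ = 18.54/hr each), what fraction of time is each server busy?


ρ = λ/(cμ) = 53.65/(6·18.54) = 53.65/111.24 = 0.4823

Final: 0.4823


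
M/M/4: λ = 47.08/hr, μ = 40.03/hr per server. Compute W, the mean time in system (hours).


a = 1.1761; ρ = 0.2940; P₀ = 0.307520
Lq = P₀·a^c·ρ/(c!(1−ρ)²) = 0.01446
Wq = Lq/λ = 0.01446/47.08 = 0.0003072 hr
W = Wq + 1/μ = 0.0003072 + 0.02498 = 0.02529 hr

Final: 0.02529 hr


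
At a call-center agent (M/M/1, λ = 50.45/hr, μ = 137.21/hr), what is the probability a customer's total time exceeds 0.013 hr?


W ~ Exponential(μ−λ) for M/M/1.
μ − λ = 137.21 − 50.45 = 86.7600
P(W > t) = e^{−(μ−λ)t} = e^{−1.1279} = 0.323719

Final: 0.323719


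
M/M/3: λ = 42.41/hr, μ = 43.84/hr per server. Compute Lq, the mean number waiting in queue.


a = λ/μ = 0.9674; ρ = a/3 = 0.3225
P₀ = 0.376224
Lq = P₀·a^c·ρ / (c!·(1−ρ)²) = 0.376224·0.90530·0.3225/(6·0.45906)
= 0.03987

Final: 0.03987


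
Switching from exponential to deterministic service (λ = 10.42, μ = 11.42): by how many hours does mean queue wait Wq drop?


ρ = 10.42/11.42 = 0.9124
Wq(M/M/1) = ρ/(μ−λ) = 0.9124/1.00 = 0.91243 hr
Wq(M/D/1) = ρ/(2(μ−λ)) = 0.45622 hr
Savings = 0.91243 − 0.45622 = 0.45622 hr

Final: 0.45622 hr


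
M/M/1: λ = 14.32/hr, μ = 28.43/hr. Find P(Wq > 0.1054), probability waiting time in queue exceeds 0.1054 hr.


ρ = 14.32/28.43 = 0.5037
P(Wq > t) = ρ·e^{−(μ−λ)t} = 0.5037·e^{−1.4872}
= 0.5037·0.226006 = 0.113838

Final: 0.113838


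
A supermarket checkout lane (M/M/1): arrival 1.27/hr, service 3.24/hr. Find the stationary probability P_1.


ρ = 1.27/3.24 = 0.3920
P_n = (1−ρ)·ρ^n = (1 − 0.3920)·0.3920^1 = 0.6080·0.391975 = 0.238331

Final: 0.238331


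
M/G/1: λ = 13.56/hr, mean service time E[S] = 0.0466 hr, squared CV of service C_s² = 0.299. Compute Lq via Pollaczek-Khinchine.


ρ = λ·E[S] = 13.56·0.0466 = 0.6319
Lq = ρ²(1+C_s²)/(2(1−ρ)) = 0.3993·(1+0.299)/(2·0.3681)
= 0.3993·1.2990/0.7362 = 0.70453

Final: 0.70453


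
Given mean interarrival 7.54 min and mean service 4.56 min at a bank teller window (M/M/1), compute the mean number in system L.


λ = 60/7.54 = 7.9576 /hr
μ = 60/4.56 = 13.1579 /hr
ρ = λ/μ = 7.9576/13.1579 = 0.6048
L = ρ/(1−ρ) = 0.6048/0.3952 = 1.5302

Final: 1.5302


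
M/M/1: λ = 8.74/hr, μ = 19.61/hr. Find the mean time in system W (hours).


W = 1/(μ−λ) = 1/(19.61 − 8.74) = 1/10.87 = 0.09200 hr

Final: 0.09200 hr


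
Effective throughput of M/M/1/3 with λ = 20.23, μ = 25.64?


ρ = 0.7890; P_K = (1−ρ)ρ^3/(1−ρ^4) = 0.169212
λ_eff = λ(1 − P_K) = 20.23·(1 − 0.169212) = 20.23·0.830788 = 16.8068 /hr

Final: 16.8068 /hr


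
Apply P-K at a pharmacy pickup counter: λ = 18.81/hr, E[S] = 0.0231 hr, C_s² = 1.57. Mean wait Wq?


ρ = λ·E[S] = 18.81·0.0231 = 0.4345
E[S²] = E[S]²(1+C_s²) = 0.0231²·(1+1.57) = 0.001371
Wq = λ·E[S²]/(2(1−ρ)) = 18.81·0.001371/(2·0.5655) = 0.02281 hr

Final: 0.02281 hr


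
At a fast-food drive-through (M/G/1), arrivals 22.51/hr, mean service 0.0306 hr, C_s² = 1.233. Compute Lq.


ρ = λ·E[S] = 22.51·0.0306 = 0.6888
Lq = ρ²(1+C_s²)/(2(1−ρ)) = 0.4745·(1+1.233)/(2·0.3112)
= 0.4745·2.2330/0.6224 = 1.70224

Final: 1.70224


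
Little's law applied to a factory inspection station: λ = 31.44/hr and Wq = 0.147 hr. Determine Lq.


Lq = λWq = 31.44·0.147 = 4.6217

Final: 4.6217


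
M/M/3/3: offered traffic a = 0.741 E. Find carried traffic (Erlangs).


B(3,0.741) = 0.032549 (Erlang-B)
Carried load = a(1 − B) = 0.741·(1 − 0.032549) = 0.741·0.967451 = 0.7169 E

Final: 0.7169 Erlangs


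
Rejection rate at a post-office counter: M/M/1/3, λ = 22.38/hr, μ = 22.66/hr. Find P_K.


ρ = λ/μ = 22.38/22.66 = 0.9876
P_K = (1−ρ)ρ^K/(1−ρ^(K+1)) = (0.01236·0.963386)/(1 − 0.951482)
= 0.011904/0.048518 = 0.245357

Final: 0.245357


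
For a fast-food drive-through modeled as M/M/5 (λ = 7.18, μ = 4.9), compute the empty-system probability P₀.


a = λ/μ = 7.18/4.9 = 1.4653; ρ = a/c = 0.2931
Σ_{k=0}^{4} a^k/k! (terms k=0..4) = 1.00000 + 1.46531 + 1.07356 + 0.52437 + 0.19209 = 4.25532
Tail: a^5/(5!(1−ρ)) = 6.75526/(120·0.7069) = 0.07963
P₀ = 1/(4.25532 + 0.07963) = 1/4.33495 = 0.230683

Final: 0.230683


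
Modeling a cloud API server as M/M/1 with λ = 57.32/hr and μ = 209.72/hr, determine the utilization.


ρ = λ/μ = 57.32/209.72 = 0.2733

Final: 0.2733


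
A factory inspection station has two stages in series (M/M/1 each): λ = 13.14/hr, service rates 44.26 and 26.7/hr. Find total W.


Each node sees arrival rate λ = 13.14/hr (tandem ⇒ throughput preserved).
W₁ = 1/(μ₁−λ) = 1/(44.26−13.14) = 0.03213 hr
W₂ = 1/(μ₂−λ) = 1/(26.7−13.14) = 0.07375 hr
W_total = W₁ + W₂ = 0.03213 + 0.07375 = 0.10588 hr

Final: 0.10588 hr


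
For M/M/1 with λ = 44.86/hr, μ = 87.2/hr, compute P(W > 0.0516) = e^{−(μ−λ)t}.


W ~ Exponential(μ−λ) for M/M/1.
μ − λ = 87.2 − 44.86 = 42.3400
P(W > t) = e^{−(μ−λ)t} = e^{−2.1847} = 0.112507

Final: 0.112507


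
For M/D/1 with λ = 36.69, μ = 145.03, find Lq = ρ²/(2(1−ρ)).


ρ = 36.69/145.03 = 0.2530
M/D/1: Lq = ρ²/(2(1−ρ)) = 0.06400/(2·0.7470) = 0.04284

Final: 0.04284


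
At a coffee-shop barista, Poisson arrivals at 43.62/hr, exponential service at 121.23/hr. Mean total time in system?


W = 1/(μ−λ) = 1/(121.23 − 43.62) = 1/77.61 = 0.01288 hr

Final: 0.01288 hr


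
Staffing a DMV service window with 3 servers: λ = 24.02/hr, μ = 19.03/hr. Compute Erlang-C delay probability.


a = λ/μ = 1.2622; ρ = a/3 = 0.4207
P₀ = 0.274921 (from M/M/c formula)
C(c,a) = [a^c/(c!(1−ρ))]·P₀ = [2.01096/(6·0.5793)]·0.274921
= 0.57860·0.274921 = 0.159069

Final: 0.159069


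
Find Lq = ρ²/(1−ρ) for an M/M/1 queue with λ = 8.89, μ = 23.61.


ρ = 8.89/23.61 = 0.3765
Lq = ρ²/(1−ρ) = 0.1418/0.6235 = 0.2274

Final: 0.2274


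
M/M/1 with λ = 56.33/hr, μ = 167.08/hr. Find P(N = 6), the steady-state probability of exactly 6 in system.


ρ = 56.33/167.08 = 0.3371
P_n = (1−ρ)·ρ^n = (1 − 0.3371)·0.3371^6 = 0.6629·0.001469 = 0.0009734

Final: 0.0009734


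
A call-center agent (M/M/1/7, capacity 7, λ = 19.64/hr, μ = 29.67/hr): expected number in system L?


ρ = 19.64/29.67 = 0.6619
L = ρ[1 − (K+1)ρ^K + Kρ^(K+1)] / [(1−ρ)(1−ρ^(K+1))]
Numerator: 0.6619·(1 − 8·0.055689 + 7·0.036863) = 0.537854
Denominator: (0.3381)·(0.963137) = 0.325590
L = 0.537854/0.325590 = 1.6519

Final: 1.6519


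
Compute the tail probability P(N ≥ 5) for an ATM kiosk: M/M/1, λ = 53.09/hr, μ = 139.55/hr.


ρ = 53.09/139.55 = 0.3804
P(N ≥ n) = ρ^n = 0.3804^5 = 0.007969

Final: 0.007969


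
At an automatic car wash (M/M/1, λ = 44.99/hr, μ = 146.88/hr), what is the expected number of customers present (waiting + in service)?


ρ = λ/μ = 44.99/146.88 = 0.3063
L = ρ/(1−ρ) = 0.3063/(1 − 0.3063) = 0.3063/0.6937 = 0.4416

Final: 0.4416


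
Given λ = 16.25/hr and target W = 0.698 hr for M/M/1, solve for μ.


W = 1/(μ−λ) ⇒ μ − λ = 1/W = 1/0.698 = 1.4327
μ = λ + 1/W = 16.25 + 1.4327 = 17.6827 per hr

Final: 17.6827 /hr


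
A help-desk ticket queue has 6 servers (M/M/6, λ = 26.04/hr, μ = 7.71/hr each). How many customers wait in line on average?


a = λ/μ = 3.3774; ρ = a/6 = 0.5629
P₀ = 0.033001
Lq = P₀·a^c·ρ / (c!·(1−ρ)²) = 0.033001·1484.29290·0.5629/(720·0.19105)
= 0.20044

Final: 0.20044


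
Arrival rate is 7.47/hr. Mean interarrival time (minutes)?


Mean interarrival time = 1/λ = 1/7.47 hour = 0.13387 hour
In minutes: 0.13387 × 60 = 8.0321 min

Final: 8.0321 min


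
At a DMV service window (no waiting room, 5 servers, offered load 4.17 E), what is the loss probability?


B(c,a) = (a^c/c!) / Σ_{k=0}^{c} a^k/k!
a^5/5! = 10.507491
Σ terms (k=0..5): 1.00000 + 4.17000 + 8.69445 + 12.08529 + 12.59891 + 10.50749 = 49.056137
B = 10.507491/49.056137 = 0.214193

Final: 0.214193


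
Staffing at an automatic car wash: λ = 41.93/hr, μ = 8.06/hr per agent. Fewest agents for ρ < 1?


Stability requires cμ > λ ⇔ c > λ/μ.
λ/μ = 41.93/8.06 = 5.2022
Minimum integer c = ⌊5.2022⌋ + 1 = 6
Check: 6·8.06 = 48.36 > 41.93, while 5·8.06 = 40.30 ≤ 41.93

Final: 6 servers


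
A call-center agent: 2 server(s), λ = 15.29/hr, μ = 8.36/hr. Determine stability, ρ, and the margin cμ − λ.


Total capacity cμ = 2·8.36 = 16.72/hr
ρ = λ/(cμ) = 15.29/16.72 = 0.9145
Stable ⇔ ρ < 1: YES
Spare capacity = cμ − λ = 16.72 − 15.29 = 1.43/hr

Final: ρ = 0.9145; stable; margin = 1.43/hr


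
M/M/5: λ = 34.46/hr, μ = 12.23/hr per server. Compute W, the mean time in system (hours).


a = 2.8177; ρ = 0.5635; P₀ = 0.057036
Lq = P₀·a^c·ρ/(c!(1−ρ)²) = 0.24970
Wq = Lq/λ = 0.24970/34.46 = 0.007246 hr
W = Wq + 1/μ = 0.007246 + 0.08177 = 0.08901 hr

Final: 0.08901 hr


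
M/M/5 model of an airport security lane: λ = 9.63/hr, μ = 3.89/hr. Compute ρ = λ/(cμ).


ρ = λ/(cμ) = 9.63/(5·3.89) = 9.63/19.45 = 0.4951

Final: 0.4951


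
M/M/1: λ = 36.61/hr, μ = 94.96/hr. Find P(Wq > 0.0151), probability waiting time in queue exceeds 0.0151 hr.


ρ = 36.61/94.96 = 0.3855
P(Wq > t) = ρ·e^{−(μ−λ)t} = 0.3855·e^{−0.8811}
= 0.3855·0.414333 = 0.159738

Final: 0.159738


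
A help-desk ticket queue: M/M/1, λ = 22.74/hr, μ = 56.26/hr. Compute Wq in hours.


ρ = 22.74/56.26 = 0.4042
Wq = ρ/(μ−λ) = 0.4042/(56.26 − 22.74) = 0.4042/33.52 = 0.01206 hr

Final: 0.01206 hr


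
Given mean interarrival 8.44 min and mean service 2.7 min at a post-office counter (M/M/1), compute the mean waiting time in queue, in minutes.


λ = 60/8.44 = 7.1090 /hr
μ = 60/2.7 = 22.2222 /hr
ρ = λ/μ = 7.1090/22.2222 = 0.3199
Wq = ρ/(μ−λ) = 0.3199/(22.2222−7.1090) = 0.02117 hr
In minutes: 0.02117·60 = 1.270 min

Final: 1.270 min


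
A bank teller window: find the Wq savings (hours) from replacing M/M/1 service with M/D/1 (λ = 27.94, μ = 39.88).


ρ = 27.94/39.88 = 0.7006
Wq(M/M/1) = ρ/(μ−λ) = 0.7006/11.94 = 0.05868 hr
Wq(M/D/1) = ρ/(2(μ−λ)) = 0.02934 hr
Savings = 0.05868 − 0.02934 = 0.02934 hr

Final: 0.02934 hr


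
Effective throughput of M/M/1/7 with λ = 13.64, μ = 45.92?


ρ = 0.2970; P_K = (1−ρ)ρ^7/(1−ρ^8) = 0.0001434
λ_eff = λ(1 − P_K) = 13.64·(1 − 0.0001434) = 13.64·0.999857 = 13.6380 /hr

Final: 13.6380 /hr


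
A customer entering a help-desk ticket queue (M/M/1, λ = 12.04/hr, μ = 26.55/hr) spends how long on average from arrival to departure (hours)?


W = 1/(μ−λ) = 1/(26.55 − 12.04) = 1/14.51 = 0.06892 hr

Final: 0.06892 hr


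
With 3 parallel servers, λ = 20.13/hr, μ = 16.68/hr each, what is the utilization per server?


ρ = λ/(cμ) = 20.13/(3·16.68) = 20.13/50.04 = 0.4023

Final: 0.4023


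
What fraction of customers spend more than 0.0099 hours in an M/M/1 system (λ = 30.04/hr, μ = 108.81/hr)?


W ~ Exponential(μ−λ) for M/M/1.
μ − λ = 108.81 − 30.04 = 78.7700
P(W > t) = e^{−(μ−λ)t} = e^{−0.7798} = 0.458487

Final: 0.458487


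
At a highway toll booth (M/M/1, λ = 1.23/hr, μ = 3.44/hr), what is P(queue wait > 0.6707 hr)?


ρ = 1.23/3.44 = 0.3576
P(Wq > t) = ρ·e^{−(μ−λ)t} = 0.3576·e^{−1.4822}
= 0.3576·0.227127 = 0.081211

Final: 0.081211


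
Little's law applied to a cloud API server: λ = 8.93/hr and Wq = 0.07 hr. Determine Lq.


Lq = λWq = 8.93·0.07 = 0.6251

Final: 0.6251


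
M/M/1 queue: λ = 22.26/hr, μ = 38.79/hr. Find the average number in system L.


ρ = λ/μ = 22.26/38.79 = 0.5739
L = ρ/(1−ρ) = 0.5739/(1 − 0.5739) = 0.5739/0.4261 = 1.3466

Final: 1.3466


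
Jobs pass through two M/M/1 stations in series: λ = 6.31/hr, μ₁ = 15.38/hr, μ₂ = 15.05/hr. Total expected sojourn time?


Each node sees arrival rate λ = 6.31/hr (tandem ⇒ throughput preserved).
W₁ = 1/(μ₁−λ) = 1/(15.38−6.31) = 0.11025 hr
W₂ = 1/(μ₂−λ) = 1/(15.05−6.31) = 0.11442 hr
W_total = W₁ + W₂ = 0.11025 + 0.11442 = 0.22467 hr

Final: 0.22467 hr
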